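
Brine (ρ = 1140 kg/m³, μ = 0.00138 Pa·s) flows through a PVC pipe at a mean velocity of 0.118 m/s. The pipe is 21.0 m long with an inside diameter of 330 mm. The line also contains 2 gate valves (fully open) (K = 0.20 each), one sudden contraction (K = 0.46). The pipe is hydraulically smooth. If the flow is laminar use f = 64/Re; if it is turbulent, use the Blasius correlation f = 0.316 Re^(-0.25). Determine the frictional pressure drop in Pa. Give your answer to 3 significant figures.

ΔP ≈ 18.7 Pa

Reynolds number Re = ρVD/μ = 1140 · 0.118 · 0.33 / 0.00138 = 3.217e+04.
Re > 4000 → turbulent. Smooth-pipe (Blasius): f = 0.316 Re^(-0.25) = 0.316/(3.217e+04)^0.25 = 0.0236.
Total minor-loss coefficient ΣK = 2·0.2 + 1·0.46 = 0.86.
ΔP = [f·L/D + ΣK]·(ρV²/2) = [0.0236·21/0.33 + 0.86]·(1140·0.118²/2) = [1.502 + 0.86]·7.937 = 18.74 Pa.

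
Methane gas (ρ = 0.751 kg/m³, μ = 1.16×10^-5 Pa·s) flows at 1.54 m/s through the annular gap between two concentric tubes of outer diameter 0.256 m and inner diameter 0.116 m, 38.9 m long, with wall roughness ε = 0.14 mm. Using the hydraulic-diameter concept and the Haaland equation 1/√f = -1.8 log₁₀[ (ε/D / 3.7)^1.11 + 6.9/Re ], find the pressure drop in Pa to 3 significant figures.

Hydraulic diameter D_h = 4A/P = D_o - D_i = 0.256 - 0.116 = 0.14 m.
Re = ρVD_h/μ = 0.751·1.54·0.14/1.16e-05 = 1.396e+04.
ε/D_h = 0.00014/0.14 = 0.001; Haaland gives 1/√f = -1.8 log₁₀[0.000109+0.000494] = 5.794, so f = 0.02978.
ΔP = f(L/D_h)(ρV²/2) = 0.02978·38.9/0.14·0.8905 = 7.37 Pa.

ΔP ≈ 7.37 Pa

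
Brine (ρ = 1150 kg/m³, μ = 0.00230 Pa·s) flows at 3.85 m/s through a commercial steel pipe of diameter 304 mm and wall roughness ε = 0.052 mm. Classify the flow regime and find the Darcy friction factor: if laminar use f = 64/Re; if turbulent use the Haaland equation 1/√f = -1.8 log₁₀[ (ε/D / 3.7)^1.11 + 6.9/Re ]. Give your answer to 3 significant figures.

Re = ρVD/μ = 1150·3.85·0.304/0.0023 = 5.852e+05.
Re > 4000 → turbulent. ε/D = 5.2e-05/0.304 = 0.000171; Haaland: 1/√f = -1.8 log₁₀[1.54e-05 + 1.18e-05] = 8.217, so f = 0.01481.

f ≈ 0.0148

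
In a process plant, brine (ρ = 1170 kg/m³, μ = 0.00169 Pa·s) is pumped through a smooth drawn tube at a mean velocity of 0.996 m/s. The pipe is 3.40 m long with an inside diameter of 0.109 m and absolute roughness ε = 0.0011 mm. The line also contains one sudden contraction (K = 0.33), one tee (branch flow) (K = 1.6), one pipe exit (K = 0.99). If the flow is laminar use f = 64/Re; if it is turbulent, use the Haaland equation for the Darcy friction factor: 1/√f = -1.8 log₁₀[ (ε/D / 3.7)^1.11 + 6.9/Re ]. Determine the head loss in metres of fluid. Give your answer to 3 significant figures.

Reynolds number Re = ρVD/μ = 1170 · 0.996 · 0.109 / 0.00169 = 7.516e+04.
Re > 4000 → turbulent. Relative roughness ε/D = 1.1e-06/0.109 = 1.01e-05. Haaland: 1/√f = -1.8 log₁₀[(1.01e-05/3.7)^1.11 + 6.9/7.516e+04] = -1.8 log₁₀[6.66e-07 + 9.18e-05] = 7.261, so f = 0.01897.
Total minor-loss coefficient ΣK = 1·0.33 + 1·1.6 + 1·0.99 = 2.92.
ΔP = [f·L/D + ΣK]·(ρV²/2) = [0.01897·3.4/0.109 + 2.92]·(1170·0.996²/2) = [0.5916 + 2.92]·580.3 = 2038 Pa.
Head loss h_f = ΔP/(ρg) = 2038/(1170·9.81) = 0.178 m.

h_f ≈ 0.178 m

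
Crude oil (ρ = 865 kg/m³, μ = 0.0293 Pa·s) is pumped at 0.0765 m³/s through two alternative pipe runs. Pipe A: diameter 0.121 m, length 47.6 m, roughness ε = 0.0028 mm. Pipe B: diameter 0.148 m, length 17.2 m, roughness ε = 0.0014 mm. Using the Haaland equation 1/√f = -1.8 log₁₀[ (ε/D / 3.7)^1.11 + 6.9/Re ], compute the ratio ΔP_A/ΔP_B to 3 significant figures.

Pipe A: V = Q/A = 0.0765/0.0115 = 6.653 m/s; Re = 2.376e+04; ε/D = 2.31e-05; Haaland → f = 0.0247; ΔP_A = f(L/D)(ρV²/2) = 1.86e+05 Pa.
Pipe B: V = Q/A = 0.0765/0.0172 = 4.447 m/s; Re = 1.943e+04; ε/D = 9.46e-06; Haaland → f = 0.02595; ΔP_B = f(L/D)(ρV²/2) = 2.579e+04 Pa.
ΔP_A/ΔP_B = 1.86e+05/2.579e+04 = 7.21.

ΔP_A/ΔP_B ≈ 7.21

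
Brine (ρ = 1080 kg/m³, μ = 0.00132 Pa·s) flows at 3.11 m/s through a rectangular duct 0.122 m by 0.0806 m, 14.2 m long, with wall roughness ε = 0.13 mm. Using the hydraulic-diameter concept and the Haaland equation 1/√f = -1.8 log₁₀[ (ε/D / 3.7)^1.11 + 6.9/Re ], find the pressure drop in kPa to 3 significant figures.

Hydraulic diameter D_h = 4A/P = 4·(0.122·0.0806)/(2·(0.122+0.0806)) = 0.03933/0.4052 = 0.09707 m.
Re = ρVD_h/μ = 1080·3.11·0.09707/0.00132 = 2.47e+05.
ε/D_h = 0.00013/0.09707 = 0.00134; Haaland gives 1/√f = -1.8 log₁₀[0.000151+2.79e-05] = 6.743, so f = 0.02199.
ΔP = f(L/D_h)(ρV²/2) = 0.02199·14.2/0.09707·5223 = 1.68e+04 Pa.
ΔP = 16.8 kPa.

ΔP ≈ 16.8 kPa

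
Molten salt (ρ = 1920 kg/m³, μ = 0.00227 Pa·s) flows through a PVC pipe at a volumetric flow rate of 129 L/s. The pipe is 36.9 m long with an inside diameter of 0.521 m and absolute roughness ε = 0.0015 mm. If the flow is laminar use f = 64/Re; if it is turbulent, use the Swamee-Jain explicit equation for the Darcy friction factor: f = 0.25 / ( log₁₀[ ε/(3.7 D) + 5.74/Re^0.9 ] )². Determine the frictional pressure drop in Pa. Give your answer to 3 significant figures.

ΔP ≈ 367 Pa

Q = 129 L/s = 129/1000 = 0.129 m³/s.
Cross-sectional area A = πD²/4 = π(0.521)²/4 = 0.2132 m²; mean velocity V = Q/A = 0.129/0.2132 = 0.6051 m/s.
Reynolds number Re = ρVD/μ = 1920 · 0.6051 · 0.521 / 0.00227 = 2.666e+05.
Re > 4000 → turbulent. Relative roughness ε/D = 1.5e-06/0.521 = 2.88e-06. Swamee-Jain: f = 0.25/(log₁₀[2.88e-06/3.7 + 5.74/2.666e+05^0.9])² = 0.25/(log₁₀[7.78e-07 + 7.51e-05])² = 0.25/(-4.12)² = 0.01473.
Darcy-Weisbach: ΔP = f(L/D)(ρV²/2) = 0.01473·(36.9/0.521)·(1920·0.6051²/2) = 0.01473·70.83·351.5 = 366.7 Pa.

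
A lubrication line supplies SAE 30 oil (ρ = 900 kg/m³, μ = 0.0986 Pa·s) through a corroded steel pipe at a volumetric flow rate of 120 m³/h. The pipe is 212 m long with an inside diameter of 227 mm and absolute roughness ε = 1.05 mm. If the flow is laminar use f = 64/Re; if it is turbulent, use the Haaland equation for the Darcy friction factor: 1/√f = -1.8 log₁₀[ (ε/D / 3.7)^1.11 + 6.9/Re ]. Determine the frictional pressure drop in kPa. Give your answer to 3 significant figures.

ΔP ≈ 10.7 kPa

Q = 120 m³/h = 120/3600 = 0.03333 m³/s.
Cross-sectional area A = πD²/4 = π(0.227)²/4 = 0.04047 m²; mean velocity V = Q/A = 0.03333/0.04047 = 0.8236 m/s.
Reynolds number Re = ρVD/μ = 900 · 0.8236 · 0.227 / 0.0986 = 1707.
Re < 2300 → laminar flow, so f = 64/Re = 64/1707 = 0.0375 (the turbulent correlation is not needed).
Darcy-Weisbach: ΔP = f(L/D)(ρV²/2) = 0.0375·(212/0.227)·(900·0.8236²/2) = 0.0375·933.9·305.3 = 1.069e+04 Pa.
ΔP = 1.069e+04 Pa = 10.7 kPa.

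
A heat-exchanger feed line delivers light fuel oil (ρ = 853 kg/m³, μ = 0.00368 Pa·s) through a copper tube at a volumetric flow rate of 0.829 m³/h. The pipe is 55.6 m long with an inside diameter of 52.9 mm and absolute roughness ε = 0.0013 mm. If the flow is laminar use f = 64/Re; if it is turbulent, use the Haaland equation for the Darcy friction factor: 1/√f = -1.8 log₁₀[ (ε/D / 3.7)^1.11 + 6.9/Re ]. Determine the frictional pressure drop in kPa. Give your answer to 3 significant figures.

ΔP ≈ 0.245 kPa

Q = 0.829 m³/h = 0.829/3600 = 0.0002303 m³/s.
Cross-sectional area A = πD²/4 = π(0.0529)²/4 = 0.002198 m²; mean velocity V = Q/A = 0.0002303/0.002198 = 0.1048 m/s.
Reynolds number Re = ρVD/μ = 853 · 0.1048 · 0.0529 / 0.00368 = 1285.
Re < 2300 → laminar flow, so f = 64/Re = 64/1285 = 0.04982 (the turbulent correlation is not needed).
Darcy-Weisbach: ΔP = f(L/D)(ρV²/2) = 0.04982·(55.6/0.0529)·(853·0.1048²/2) = 0.04982·1051·4.682 = 245.1 Pa.
ΔP = 245.1 Pa = 0.245 kPa.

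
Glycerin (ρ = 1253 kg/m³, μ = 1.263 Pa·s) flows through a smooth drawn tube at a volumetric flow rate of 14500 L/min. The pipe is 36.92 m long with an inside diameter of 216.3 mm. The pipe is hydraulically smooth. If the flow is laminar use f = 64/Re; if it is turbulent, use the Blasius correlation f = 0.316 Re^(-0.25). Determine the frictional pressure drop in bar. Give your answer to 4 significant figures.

Q = 14500 L/min = 14500/60000 = 0.2417 m³/s.
Cross-sectional area A = πD²/4 = π(0.2163)²/4 = 0.03675 m²; mean velocity V = Q/A = 0.2417/0.03675 = 6.577 m/s.
Reynolds number Re = ρVD/μ = 1253 · 6.577 · 0.2163 / 1.26 = 1411.
Re < 2300 → laminar flow, so f = 64/Re = 64/1411 = 0.04535 (the turbulent correlation is not needed).
Darcy-Weisbach: ΔP = f(L/D)(ρV²/2) = 0.04535·(36.92/0.2163)·(1253·6.577²/2) = 0.04535·170.7·2.71e+04 = 2.098e+05 Pa.
ΔP = 2.098e+05 Pa = 2.098 bar.

ΔP ≈ 2.098 bar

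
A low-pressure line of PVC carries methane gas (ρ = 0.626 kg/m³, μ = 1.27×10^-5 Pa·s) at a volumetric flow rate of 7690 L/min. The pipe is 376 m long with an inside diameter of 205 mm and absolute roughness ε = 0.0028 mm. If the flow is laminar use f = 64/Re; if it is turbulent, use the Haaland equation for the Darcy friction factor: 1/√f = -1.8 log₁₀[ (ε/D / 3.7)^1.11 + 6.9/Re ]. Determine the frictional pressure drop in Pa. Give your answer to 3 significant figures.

Q = 7690 L/min = 7690/60000 = 0.1282 m³/s.
Cross-sectional area A = πD²/4 = π(0.205)²/4 = 0.03301 m²; mean velocity V = Q/A = 0.1282/0.03301 = 3.883 m/s.
Reynolds number Re = ρVD/μ = 0.626 · 3.883 · 0.205 / 1.27e-05 = 3.924e+04.
Re > 4000 → turbulent. Relative roughness ε/D = 2.8e-06/0.205 = 1.37e-05. Haaland: 1/√f = -1.8 log₁₀[(1.37e-05/3.7)^1.11 + 6.9/3.924e+04] = -1.8 log₁₀[9.32e-07 + 0.000176] = 6.755, so f = 0.02192.
Darcy-Weisbach: ΔP = f(L/D)(ρV²/2) = 0.02192·(376/0.205)·(0.626·3.883²/2) = 0.02192·1834·4.72 = 189.7 Pa.

ΔP ≈ 190 Pa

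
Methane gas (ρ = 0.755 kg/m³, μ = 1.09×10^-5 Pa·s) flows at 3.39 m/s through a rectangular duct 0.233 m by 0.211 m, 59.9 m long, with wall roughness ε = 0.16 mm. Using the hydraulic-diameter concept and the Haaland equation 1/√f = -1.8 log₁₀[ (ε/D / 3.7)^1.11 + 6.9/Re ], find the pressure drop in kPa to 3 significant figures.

Hydraulic diameter D_h = 4A/P = 4·(0.233·0.211)/(2·(0.233+0.211)) = 0.1967/0.888 = 0.2215 m.
Re = ρVD_h/μ = 0.755·3.39·0.2215/1.09e-05 = 5.2e+04.
ε/D_h = 0.00016/0.2215 = 0.000722; Haaland gives 1/√f = -1.8 log₁₀[7.63e-05+0.000133] = 6.624, so f = 0.02279.
ΔP = f(L/D_h)(ρV²/2) = 0.02279·59.9/0.2215·4.338 = 26.75 Pa.
ΔP = 0.0267 kPa.

ΔP ≈ 0.0267 kPa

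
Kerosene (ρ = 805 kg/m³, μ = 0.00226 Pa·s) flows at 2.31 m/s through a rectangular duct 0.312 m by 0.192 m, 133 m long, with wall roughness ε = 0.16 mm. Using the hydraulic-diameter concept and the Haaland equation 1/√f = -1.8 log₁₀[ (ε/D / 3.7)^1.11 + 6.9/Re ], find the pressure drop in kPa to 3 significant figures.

ΔP ≈ 23.5 kPa

Hydraulic diameter D_h = 4A/P = 4·(0.312·0.192)/(2·(0.312+0.192)) = 0.2396/1.008 = 0.2377 m.
Re = ρVD_h/μ = 805·2.31·0.2377/0.00226 = 1.956e+05.
ε/D_h = 0.00016/0.2377 = 0.000673; Haaland gives 1/√f = -1.8 log₁₀[7.05e-05+3.53e-05] = 7.156, so f = 0.01953.
ΔP = f(L/D_h)(ρV²/2) = 0.01953·133/0.2377·2148 = 2.347e+04 Pa.
ΔP = 23.5 kPa.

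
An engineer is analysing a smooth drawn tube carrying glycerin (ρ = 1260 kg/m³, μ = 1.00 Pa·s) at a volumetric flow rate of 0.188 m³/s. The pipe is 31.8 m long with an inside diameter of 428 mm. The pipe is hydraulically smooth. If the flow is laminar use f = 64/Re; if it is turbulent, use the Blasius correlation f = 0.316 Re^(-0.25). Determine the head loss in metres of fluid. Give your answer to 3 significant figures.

h_f ≈ 0.587 m

Cross-sectional area A = πD²/4 = π(0.428)²/4 = 0.1439 m²; mean velocity V = Q/A = 0.188/0.1439 = 1.307 m/s.
Reynolds number Re = ρVD/μ = 1260 · 1.307 · 0.428 / 1 = 704.7.
Re < 2300 → laminar flow, so f = 64/Re = 64/704.7 = 0.09082 (the turbulent correlation is not needed).
Darcy-Weisbach: ΔP = f(L/D)(ρV²/2) = 0.09082·(31.8/0.428)·(1260·1.307²/2) = 0.09082·74.3·1076 = 7259 Pa.
Head loss h_f = ΔP/(ρg) = 7259/(1260·9.81) = 0.587 m.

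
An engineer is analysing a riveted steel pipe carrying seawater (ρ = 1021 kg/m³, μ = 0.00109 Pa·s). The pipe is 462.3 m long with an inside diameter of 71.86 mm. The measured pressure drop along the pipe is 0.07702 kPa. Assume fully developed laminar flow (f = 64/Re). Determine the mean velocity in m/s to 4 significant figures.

For laminar flow, f = 64/Re with Re = ρVD/μ, so Darcy-Weisbach reduces to ΔP = 32μLV/D². Solving for V: V = ΔP·D²/(32μL) = 77.02·(0.07186)²/(32·0.00109·462.3) = 0.02466 m/s.
Check: Re = ρVD/μ = 1021·0.02466·0.07186/0.00109 = 1660 < 2300, so the laminar assumption holds.

V ≈ 0.02466 m/s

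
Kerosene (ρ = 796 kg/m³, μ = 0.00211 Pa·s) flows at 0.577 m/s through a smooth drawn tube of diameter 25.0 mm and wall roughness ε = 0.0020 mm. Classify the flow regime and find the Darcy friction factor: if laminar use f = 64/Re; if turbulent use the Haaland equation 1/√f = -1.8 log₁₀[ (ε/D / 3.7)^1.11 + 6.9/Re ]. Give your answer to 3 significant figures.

f ≈ 0.0368

Re = ρVD/μ = 796·0.577·0.025/0.00211 = 5442.
Re > 4000 → turbulent. ε/D = 2e-06/0.025 = 8e-05; Haaland: 1/√f = -1.8 log₁₀[6.63e-06 + 0.00127] = 5.21, so f = 0.03684.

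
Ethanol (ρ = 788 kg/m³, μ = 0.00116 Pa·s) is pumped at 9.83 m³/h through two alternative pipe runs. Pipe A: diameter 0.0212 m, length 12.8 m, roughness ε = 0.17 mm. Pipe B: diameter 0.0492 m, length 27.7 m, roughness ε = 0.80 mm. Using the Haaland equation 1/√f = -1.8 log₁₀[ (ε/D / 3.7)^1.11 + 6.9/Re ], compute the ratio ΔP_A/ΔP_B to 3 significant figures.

ΔP_A/ΔP_B ≈ 24.3

Pipe A: V = Q/A = 0.002731/0.000353 = 7.736 m/s; Re = 1.114e+05; ε/D = 0.00802; Haaland → f = 0.03587; ΔP_A = f(L/D)(ρV²/2) = 5.106e+05 Pa.
Pipe B: V = Q/A = 0.002731/0.001901 = 1.436 m/s; Re = 4.8e+04; ε/D = 0.0163; Haaland → f = 0.04596; ΔP_B = f(L/D)(ρV²/2) = 2.103e+04 Pa.
ΔP_A/ΔP_B = 5.106e+05/2.103e+04 = 24.3.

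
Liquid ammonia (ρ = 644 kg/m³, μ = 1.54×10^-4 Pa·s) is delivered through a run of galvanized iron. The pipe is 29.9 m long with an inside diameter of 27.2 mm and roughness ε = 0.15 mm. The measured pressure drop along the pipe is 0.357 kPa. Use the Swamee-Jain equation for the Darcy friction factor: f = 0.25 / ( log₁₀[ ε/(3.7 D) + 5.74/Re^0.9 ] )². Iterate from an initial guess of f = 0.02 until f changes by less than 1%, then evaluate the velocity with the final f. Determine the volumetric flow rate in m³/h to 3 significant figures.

Rearranging Darcy-Weisbach: V = √(2·ΔP·D/(f·L·ρ)). With ε/D = 0.00015/0.0272 = 0.00551, iterate starting from f = 0.02:
  f = 0.02 → V = √(2·357·0.0272/(0.02·29.9·644)) = 0.2246 m/s; Re = ρVD/μ = 2.554e+04; f → 0.03492
  f = 0.03492 → V = 0.1699 m/s; Re = 1.933e+04; f → 0.03585
  f = 0.03585 → V = 0.1677 m/s; Re = 1.908e+04; f → 0.0359
Converged (Δf/f < 1%). With the final f = 0.0359: V = √(2·357·0.0272/(0.0359·29.9·644)) = 0.1676 m/s.
Q = V·A = 0.1676·(π/4·0.0272²) = 9.74e-05 m³/s = 0.351 m³/h.

Q ≈ 0.351 m³/h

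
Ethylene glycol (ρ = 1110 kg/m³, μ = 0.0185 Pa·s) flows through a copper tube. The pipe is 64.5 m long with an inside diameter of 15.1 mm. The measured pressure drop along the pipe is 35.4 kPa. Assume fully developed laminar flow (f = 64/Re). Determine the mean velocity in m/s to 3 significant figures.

V ≈ 0.211 m/s

For laminar flow, f = 64/Re with Re = ρVD/μ, so Darcy-Weisbach reduces to ΔP = 32μLV/D². Solving for V: V = ΔP·D²/(32μL) = 3.54e+04·(0.0151)²/(32·0.0185·64.5) = 0.2114 m/s.
Check: Re = ρVD/μ = 1110·0.2114·0.0151/0.0185 = 191.5 < 2300, so the laminar assumption holds.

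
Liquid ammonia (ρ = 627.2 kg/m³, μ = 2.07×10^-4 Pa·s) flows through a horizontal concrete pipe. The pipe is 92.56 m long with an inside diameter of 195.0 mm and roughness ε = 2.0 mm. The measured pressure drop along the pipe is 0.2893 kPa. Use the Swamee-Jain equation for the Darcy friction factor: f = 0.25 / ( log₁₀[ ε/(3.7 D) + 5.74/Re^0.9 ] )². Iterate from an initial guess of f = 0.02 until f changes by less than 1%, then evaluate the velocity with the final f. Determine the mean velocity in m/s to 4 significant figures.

Rearranging Darcy-Weisbach: V = √(2·ΔP·D/(f·L·ρ)). With ε/D = 0.002/0.195 = 0.0103, iterate starting from f = 0.02:
  f = 0.02 → V = √(2·289.3·0.195/(0.02·92.56·627.2)) = 0.3117 m/s; Re = ρVD/μ = 1.842e+05; f → 0.03872
  f = 0.03872 → V = 0.224 m/s; Re = 1.324e+05; f → 0.03888
Converged (Δf/f < 1%). With the final f = 0.03888: V = √(2·289.3·0.195/(0.03888·92.56·627.2)) = 0.2236 m/s.

V ≈ 0.2236 m/s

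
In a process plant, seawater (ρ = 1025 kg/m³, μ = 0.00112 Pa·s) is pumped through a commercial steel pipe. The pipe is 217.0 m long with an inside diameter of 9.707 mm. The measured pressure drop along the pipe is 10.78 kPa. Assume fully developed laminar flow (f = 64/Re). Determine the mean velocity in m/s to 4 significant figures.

For laminar flow, f = 64/Re with Re = ρVD/μ, so Darcy-Weisbach reduces to ΔP = 32μLV/D². Solving for V: V = ΔP·D²/(32μL) = 1.078e+04·(0.009707)²/(32·0.00112·217) = 0.1306 m/s.
Check: Re = ρVD/μ = 1025·0.1306·0.009707/0.00112 = 1160 < 2300, so the laminar assumption holds.

V ≈ 0.1306 m/s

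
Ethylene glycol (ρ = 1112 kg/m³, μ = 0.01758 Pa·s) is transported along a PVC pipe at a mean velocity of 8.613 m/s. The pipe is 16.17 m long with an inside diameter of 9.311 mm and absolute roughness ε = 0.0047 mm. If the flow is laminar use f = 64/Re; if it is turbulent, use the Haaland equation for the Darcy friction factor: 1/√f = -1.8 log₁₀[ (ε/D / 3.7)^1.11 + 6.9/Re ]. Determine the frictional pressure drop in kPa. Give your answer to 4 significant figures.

ΔP ≈ 2721 kPa

Reynolds number Re = ρVD/μ = 1112 · 8.613 · 0.009311 / 0.0176 = 5073.
Re > 4000 → turbulent. Relative roughness ε/D = 4.7e-06/0.009311 = 0.000505. Haaland: 1/√f = -1.8 log₁₀[(0.000505/3.7)^1.11 + 6.9/5073] = -1.8 log₁₀[5.13e-05 + 0.00136] = 5.131, so f = 0.03799.
Darcy-Weisbach: ΔP = f(L/D)(ρV²/2) = 0.03799·(16.17/0.009311)·(1112·8.613²/2) = 0.03799·1737·4.125e+04 = 2.721e+06 Pa.
ΔP = 2.721e+06 Pa = 2721 kPa.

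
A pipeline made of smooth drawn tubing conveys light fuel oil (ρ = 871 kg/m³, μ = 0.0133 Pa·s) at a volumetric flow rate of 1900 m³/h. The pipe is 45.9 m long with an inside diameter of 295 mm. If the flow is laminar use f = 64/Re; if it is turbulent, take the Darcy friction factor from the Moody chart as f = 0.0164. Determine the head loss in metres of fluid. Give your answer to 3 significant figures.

h_f ≈ 7.75 m

Q = 1900 m³/h = 1900/3600 = 0.5278 m³/s.
Cross-sectional area A = πD²/4 = π(0.295)²/4 = 0.06835 m²; mean velocity V = Q/A = 0.5278/0.06835 = 7.722 m/s.
Reynolds number Re = ρVD/μ = 871 · 7.722 · 0.295 / 0.0133 = 1.492e+05.
Re > 4000 → turbulent; use the Moody-chart value f = 0.0164.
Darcy-Weisbach: ΔP = f(L/D)(ρV²/2) = 0.0164·(45.9/0.295)·(871·7.722²/2) = 0.0164·155.6·2.597e+04 = 6.626e+04 Pa.
Head loss h_f = ΔP/(ρg) = 6.626e+04/(871·9.81) = 7.75 m.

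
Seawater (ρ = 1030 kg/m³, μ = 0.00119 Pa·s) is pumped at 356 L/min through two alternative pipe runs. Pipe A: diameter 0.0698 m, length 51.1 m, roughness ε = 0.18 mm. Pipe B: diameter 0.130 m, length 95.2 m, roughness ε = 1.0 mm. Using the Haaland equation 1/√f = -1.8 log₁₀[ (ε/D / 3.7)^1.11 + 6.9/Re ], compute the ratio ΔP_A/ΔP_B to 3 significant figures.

Pipe A: V = Q/A = 0.005933/0.003826 = 1.551 m/s; Re = 9.368e+04; ε/D = 0.00258; Haaland → f = 0.02651; ΔP_A = f(L/D)(ρV²/2) = 2.403e+04 Pa.
Pipe B: V = Q/A = 0.005933/0.01327 = 0.447 m/s; Re = 5.03e+04; ε/D = 0.00769; Haaland → f = 0.0361; ΔP_B = f(L/D)(ρV²/2) = 2720 Pa.
ΔP_A/ΔP_B = 2.403e+04/2720 = 8.83.

ΔP_A/ΔP_B ≈ 8.83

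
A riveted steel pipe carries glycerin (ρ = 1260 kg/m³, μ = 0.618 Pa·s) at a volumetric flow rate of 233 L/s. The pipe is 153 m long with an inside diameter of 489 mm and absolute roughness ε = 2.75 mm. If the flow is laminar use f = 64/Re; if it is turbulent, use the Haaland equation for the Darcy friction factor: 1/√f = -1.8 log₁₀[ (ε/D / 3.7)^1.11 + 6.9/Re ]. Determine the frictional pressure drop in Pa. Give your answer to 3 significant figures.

Q = 233 L/s = 233/1000 = 0.233 m³/s.
Cross-sectional area A = πD²/4 = π(0.489)²/4 = 0.1878 m²; mean velocity V = Q/A = 0.233/0.1878 = 1.241 m/s.
Reynolds number Re = ρVD/μ = 1260 · 1.241 · 0.489 / 0.618 = 1237.
Re < 2300 → laminar flow, so f = 64/Re = 64/1237 = 0.05174 (the turbulent correlation is not needed).
Darcy-Weisbach: ΔP = f(L/D)(ρV²/2) = 0.05174·(153/0.489)·(1260·1.241²/2) = 0.05174·312.9·969.7 = 1.57e+04 Pa.

ΔP ≈ 15700 Pa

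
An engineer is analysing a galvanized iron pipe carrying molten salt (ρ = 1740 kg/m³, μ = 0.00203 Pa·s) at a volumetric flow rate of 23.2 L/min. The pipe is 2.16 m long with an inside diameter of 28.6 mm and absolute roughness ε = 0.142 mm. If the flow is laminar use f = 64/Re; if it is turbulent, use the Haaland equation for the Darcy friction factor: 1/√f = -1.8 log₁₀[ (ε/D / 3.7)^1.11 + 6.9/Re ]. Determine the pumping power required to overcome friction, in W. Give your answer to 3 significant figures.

Q = 23.2 L/min = 23.2/60000 = 0.0003867 m³/s.
Cross-sectional area A = πD²/4 = π(0.0286)²/4 = 0.0006424 m²; mean velocity V = Q/A = 0.0003867/0.0006424 = 0.6019 m/s.
Reynolds number Re = ρVD/μ = 1740 · 0.6019 · 0.0286 / 0.00203 = 1.475e+04.
Re > 4000 → turbulent. Relative roughness ε/D = 0.000142/0.0286 = 0.00497. Haaland: 1/√f = -1.8 log₁₀[(0.00497/3.7)^1.11 + 6.9/1.475e+04] = -1.8 log₁₀[0.000648 + 0.000468] = 5.314, so f = 0.03541.
Darcy-Weisbach: ΔP = f(L/D)(ρV²/2) = 0.03541·(2.16/0.0286)·(1740·0.6019²/2) = 0.03541·75.52·315.2 = 842.9 Pa.
Pumping power P = QΔP = 0.0003867·842.9 = 0.3259 W = 0.326 W.

P ≈ 0.326 W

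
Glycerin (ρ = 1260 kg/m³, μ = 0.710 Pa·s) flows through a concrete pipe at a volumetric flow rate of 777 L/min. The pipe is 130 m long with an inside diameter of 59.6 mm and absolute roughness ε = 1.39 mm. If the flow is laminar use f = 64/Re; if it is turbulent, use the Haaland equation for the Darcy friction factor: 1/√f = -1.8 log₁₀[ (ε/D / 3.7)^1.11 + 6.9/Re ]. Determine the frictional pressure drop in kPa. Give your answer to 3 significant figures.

Q = 777 L/min = 777/60000 = 0.01295 m³/s.
Cross-sectional area A = πD²/4 = π(0.0596)²/4 = 0.00279 m²; mean velocity V = Q/A = 0.01295/0.00279 = 4.642 m/s.
Reynolds number Re = ρVD/μ = 1260 · 4.642 · 0.0596 / 0.71 = 491.
Re < 2300 → laminar flow, so f = 64/Re = 64/491 = 0.1304 (the turbulent correlation is not needed).
Darcy-Weisbach: ΔP = f(L/D)(ρV²/2) = 0.1304·(130/0.0596)·(1260·4.642²/2) = 0.1304·2181·1.357e+04 = 3.86e+06 Pa.
ΔP = 3.86e+06 Pa = 3860 kPa.

ΔP ≈ 3860 kPa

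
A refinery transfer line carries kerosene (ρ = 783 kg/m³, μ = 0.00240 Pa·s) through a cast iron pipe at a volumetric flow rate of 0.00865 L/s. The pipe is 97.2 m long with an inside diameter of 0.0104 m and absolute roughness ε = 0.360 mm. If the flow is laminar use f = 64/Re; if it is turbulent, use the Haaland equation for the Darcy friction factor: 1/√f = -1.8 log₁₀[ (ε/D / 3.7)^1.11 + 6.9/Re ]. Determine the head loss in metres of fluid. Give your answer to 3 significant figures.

Q = 0.00865 L/s = 0.00865/1000 = 8.65e-06 m³/s.
Cross-sectional area A = πD²/4 = π(0.0104)²/4 = 8.495e-05 m²; mean velocity V = Q/A = 8.65e-06/8.495e-05 = 0.1018 m/s.
Reynolds number Re = ρVD/μ = 783 · 0.1018 · 0.0104 / 0.0024 = 345.5.
Re < 2300 → laminar flow, so f = 64/Re = 64/345.5 = 0.1852 (the turbulent correlation is not needed).
Darcy-Weisbach: ΔP = f(L/D)(ρV²/2) = 0.1852·(97.2/0.0104)·(783·0.1018²/2) = 0.1852·9346·4.059 = 7028 Pa.
Head loss h_f = ΔP/(ρg) = 7028/(783·9.81) = 0.915 m.

h_f ≈ 0.915 m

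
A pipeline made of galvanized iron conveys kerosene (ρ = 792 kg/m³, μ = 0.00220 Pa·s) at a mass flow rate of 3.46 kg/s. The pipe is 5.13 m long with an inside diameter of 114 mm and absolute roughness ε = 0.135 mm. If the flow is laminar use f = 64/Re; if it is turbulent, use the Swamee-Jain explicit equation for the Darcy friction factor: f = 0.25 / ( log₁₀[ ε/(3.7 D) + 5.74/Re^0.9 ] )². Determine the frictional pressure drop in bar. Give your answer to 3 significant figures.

ΔP ≈ 9.54×10^-4 bar

A = πD²/4 = π(0.114)²/4 = 0.01021 m²; mean velocity V = ṁ/(ρA) = 3.46/(792 · 0.01021) = 0.428 m/s.
Reynolds number Re = ρVD/μ = 792 · 0.428 · 0.114 / 0.0022 = 1.757e+04.
Re > 4000 → turbulent. Relative roughness ε/D = 0.000135/0.114 = 0.00118. Swamee-Jain: f = 0.25/(log₁₀[0.00118/3.7 + 5.74/1.757e+04^0.9])² = 0.25/(log₁₀[0.00032 + 0.000868])² = 0.25/(-2.925)² = 0.02922.
Darcy-Weisbach: ΔP = f(L/D)(ρV²/2) = 0.02922·(5.13/0.114)·(792·0.428²/2) = 0.02922·45·72.54 = 95.39 Pa.
ΔP = 95.39 Pa = 9.54×10^-4 bar.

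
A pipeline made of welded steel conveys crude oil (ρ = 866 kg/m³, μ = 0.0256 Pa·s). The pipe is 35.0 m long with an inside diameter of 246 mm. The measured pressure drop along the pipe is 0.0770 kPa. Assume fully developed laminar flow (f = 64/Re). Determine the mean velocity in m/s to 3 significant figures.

For laminar flow, f = 64/Re with Re = ρVD/μ, so Darcy-Weisbach reduces to ΔP = 32μLV/D². Solving for V: V = ΔP·D²/(32μL) = 77·(0.246)²/(32·0.0256·35) = 0.1625 m/s.
Check: Re = ρVD/μ = 866·0.1625·0.246/0.0256 = 1352 < 2300, so the laminar assumption holds.

V ≈ 0.163 m/s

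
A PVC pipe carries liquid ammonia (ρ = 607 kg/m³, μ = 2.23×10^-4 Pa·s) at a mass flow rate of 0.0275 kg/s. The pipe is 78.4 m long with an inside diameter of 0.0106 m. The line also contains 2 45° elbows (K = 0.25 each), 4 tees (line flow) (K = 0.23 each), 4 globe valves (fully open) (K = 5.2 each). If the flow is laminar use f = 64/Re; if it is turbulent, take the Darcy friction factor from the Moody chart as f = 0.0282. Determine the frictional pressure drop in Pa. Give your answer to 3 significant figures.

A = πD²/4 = π(0.0106)²/4 = 8.825e-05 m²; mean velocity V = ṁ/(ρA) = 0.0275/(607 · 8.825e-05) = 0.5134 m/s.
Reynolds number Re = ρVD/μ = 607 · 0.5134 · 0.0106 / 0.000223 = 1.481e+04.
Re > 4000 → turbulent; use the Moody-chart value f = 0.0282.
Total minor-loss coefficient ΣK = 2·0.25 + 4·0.23 + 4·5.2 = 22.2.
ΔP = [f·L/D + ΣK]·(ρV²/2) = [0.0282·78.4/0.0106 + 22.2]·(607·0.5134²/2) = [208.6 + 22.2]·79.99 = 1.846e+04 Pa.

ΔP ≈ 18500 Pa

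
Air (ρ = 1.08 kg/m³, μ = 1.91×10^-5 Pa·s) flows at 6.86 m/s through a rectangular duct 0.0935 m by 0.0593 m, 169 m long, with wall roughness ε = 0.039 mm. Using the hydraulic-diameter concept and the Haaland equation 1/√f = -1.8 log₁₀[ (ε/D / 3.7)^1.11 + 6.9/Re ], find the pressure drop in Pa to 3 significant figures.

Hydraulic diameter D_h = 4A/P = 4·(0.0935·0.0593)/(2·(0.0935+0.0593)) = 0.02218/0.3056 = 0.07257 m.
Re = ρVD_h/μ = 1.08·6.86·0.07257/1.91e-05 = 2.815e+04.
ε/D_h = 3.9e-05/0.07257 = 0.000537; Haaland gives 1/√f = -1.8 log₁₀[5.49e-05+0.000245] = 6.341, so f = 0.02487.
ΔP = f(L/D_h)(ρV²/2) = 0.02487·169/0.07257·25.41 = 1472 Pa.

ΔP ≈ 1470 Pa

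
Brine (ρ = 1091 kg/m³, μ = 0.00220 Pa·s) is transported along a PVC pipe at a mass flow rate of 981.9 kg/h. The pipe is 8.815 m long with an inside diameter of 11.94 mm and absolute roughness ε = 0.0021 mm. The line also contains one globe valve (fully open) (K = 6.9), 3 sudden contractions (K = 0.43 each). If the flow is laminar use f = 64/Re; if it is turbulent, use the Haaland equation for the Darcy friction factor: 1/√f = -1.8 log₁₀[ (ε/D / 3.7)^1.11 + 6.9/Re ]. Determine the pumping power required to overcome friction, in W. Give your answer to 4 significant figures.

P ≈ 20.06 W

ṁ = 981.9 kg/h = 981.9/3600 = 0.2727 kg/s.
A = πD²/4 = π(0.01194)²/4 = 0.000112 m²; mean velocity V = ṁ/(ρA) = 0.2727/(1091 · 0.000112) = 2.233 m/s.
Reynolds number Re = ρVD/μ = 1091 · 2.233 · 0.01194 / 0.0022 = 1.322e+04.
Re > 4000 → turbulent. Relative roughness ε/D = 2.1e-06/0.01194 = 0.000176. Haaland: 1/√f = -1.8 log₁₀[(0.000176/3.7)^1.11 + 6.9/1.322e+04] = -1.8 log₁₀[1.59e-05 + 0.000522] = 5.885, so f = 0.02888.
Total minor-loss coefficient ΣK = 1·6.9 + 3·0.43 = 8.19.
ΔP = [f·L/D + ΣK]·(ρV²/2) = [0.02888·8.815/0.01194 + 8.19]·(1091·2.233²/2) = [21.32 + 8.19]·2719 = 8.024e+04 Pa.
Q = ṁ/ρ = 0.2727/1091 = 0.00025 m³/s.
Pumping power P = QΔP = 0.00025·8.024e+04 = 20.061 W = 20.06 W.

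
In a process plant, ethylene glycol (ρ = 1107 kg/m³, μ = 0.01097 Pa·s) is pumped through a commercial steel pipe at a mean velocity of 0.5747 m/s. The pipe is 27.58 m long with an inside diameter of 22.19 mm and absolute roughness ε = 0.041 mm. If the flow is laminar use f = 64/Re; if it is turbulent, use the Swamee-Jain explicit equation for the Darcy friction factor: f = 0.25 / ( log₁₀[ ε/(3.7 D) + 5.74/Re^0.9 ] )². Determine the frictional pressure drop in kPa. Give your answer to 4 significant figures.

Reynolds number Re = ρVD/μ = 1107 · 0.5747 · 0.02219 / 0.011 = 1287.
Re < 2300 → laminar flow, so f = 64/Re = 64/1287 = 0.04973 (the turbulent correlation is not needed).
Darcy-Weisbach: ΔP = f(L/D)(ρV²/2) = 0.04973·(27.58/0.02219)·(1107·0.5747²/2) = 0.04973·1243·182.8 = 1.13e+04 Pa.
ΔP = 1.13e+04 Pa = 11.30 kPa.

ΔP ≈ 11.30 kPa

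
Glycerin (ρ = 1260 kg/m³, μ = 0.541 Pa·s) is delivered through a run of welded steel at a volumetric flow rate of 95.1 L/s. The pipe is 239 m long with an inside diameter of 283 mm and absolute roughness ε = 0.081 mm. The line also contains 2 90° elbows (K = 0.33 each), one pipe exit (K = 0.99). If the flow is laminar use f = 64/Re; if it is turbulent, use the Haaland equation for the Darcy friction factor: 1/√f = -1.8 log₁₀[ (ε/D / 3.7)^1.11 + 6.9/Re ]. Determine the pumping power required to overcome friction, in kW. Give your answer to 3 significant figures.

Q = 95.1 L/s = 95.1/1000 = 0.0951 m³/s.
Cross-sectional area A = πD²/4 = π(0.283)²/4 = 0.0629 m²; mean velocity V = Q/A = 0.0951/0.0629 = 1.512 m/s.
Reynolds number Re = ρVD/μ = 1260 · 1.512 · 0.283 / 0.541 = 996.5.
Re < 2300 → laminar flow, so f = 64/Re = 64/996.5 = 0.06422 (the turbulent correlation is not needed).
Total minor-loss coefficient ΣK = 2·0.33 + 1·0.99 = 1.65.
ΔP = [f·L/D + ΣK]·(ρV²/2) = [0.06422·239/0.283 + 1.65]·(1260·1.512²/2) = [54.24 + 1.65]·1440 = 8.048e+04 Pa.
Pumping power P = QΔP = 0.0951·8.048e+04 = 7654 W = 7.65 kW.

P ≈ 7.65 kW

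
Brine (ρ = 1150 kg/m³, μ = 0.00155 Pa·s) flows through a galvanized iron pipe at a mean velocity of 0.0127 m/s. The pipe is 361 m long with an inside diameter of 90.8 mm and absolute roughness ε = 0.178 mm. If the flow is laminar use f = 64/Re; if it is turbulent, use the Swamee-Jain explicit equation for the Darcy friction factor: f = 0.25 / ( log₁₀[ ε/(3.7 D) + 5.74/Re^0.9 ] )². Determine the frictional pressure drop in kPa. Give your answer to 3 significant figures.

ΔP ≈ 0.0276 kPa

Reynolds number Re = ρVD/μ = 1150 · 0.0127 · 0.0908 / 0.00155 = 855.6.
Re < 2300 → laminar flow, so f = 64/Re = 64/855.6 = 0.0748 (the turbulent correlation is not needed).
Darcy-Weisbach: ΔP = f(L/D)(ρV²/2) = 0.0748·(361/0.0908)·(1150·0.0127²/2) = 0.0748·3976·0.09274 = 27.58 Pa.
ΔP = 27.58 Pa = 0.0276 kPa.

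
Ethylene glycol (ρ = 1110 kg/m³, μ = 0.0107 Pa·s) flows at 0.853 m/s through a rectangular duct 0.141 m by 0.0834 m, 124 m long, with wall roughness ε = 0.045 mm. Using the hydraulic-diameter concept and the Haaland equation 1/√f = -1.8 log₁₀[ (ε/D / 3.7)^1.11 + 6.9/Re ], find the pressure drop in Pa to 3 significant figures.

Hydraulic diameter D_h = 4A/P = 4·(0.141·0.0834)/(2·(0.141+0.0834)) = 0.04704/0.4488 = 0.1048 m.
Re = ρVD_h/μ = 1110·0.853·0.1048/0.0107 = 9274.
ε/D_h = 4.5e-05/0.1048 = 0.000429; Haaland gives 1/√f = -1.8 log₁₀[4.28e-05+0.000744] = 5.587, so f = 0.03203.
ΔP = f(L/D_h)(ρV²/2) = 0.03203·124/0.1048·403.8 = 1.53e+04 Pa.

ΔP ≈ 15300 Pa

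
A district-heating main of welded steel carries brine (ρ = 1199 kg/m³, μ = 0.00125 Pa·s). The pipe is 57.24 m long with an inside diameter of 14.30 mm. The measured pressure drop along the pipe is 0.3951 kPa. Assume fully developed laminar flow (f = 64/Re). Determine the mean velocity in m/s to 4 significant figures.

For laminar flow, f = 64/Re with Re = ρVD/μ, so Darcy-Weisbach reduces to ΔP = 32μLV/D². Solving for V: V = ΔP·D²/(32μL) = 395.1·(0.0143)²/(32·0.00125·57.24) = 0.03529 m/s.
Check: Re = ρVD/μ = 1199·0.03529·0.0143/0.00125 = 484 < 2300, so the laminar assumption holds.

V ≈ 0.03529 m/s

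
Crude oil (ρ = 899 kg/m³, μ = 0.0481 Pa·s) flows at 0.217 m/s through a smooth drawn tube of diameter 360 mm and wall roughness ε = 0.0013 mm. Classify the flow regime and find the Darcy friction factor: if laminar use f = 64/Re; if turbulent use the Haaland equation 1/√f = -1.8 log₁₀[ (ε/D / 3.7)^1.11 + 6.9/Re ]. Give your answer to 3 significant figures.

f ≈ 0.0438

Re = ρVD/μ = 899·0.217·0.36/0.0481 = 1460.
Re < 2300 → laminar, so f = 64/Re = 0.04383 (roughness is irrelevant in laminar flow).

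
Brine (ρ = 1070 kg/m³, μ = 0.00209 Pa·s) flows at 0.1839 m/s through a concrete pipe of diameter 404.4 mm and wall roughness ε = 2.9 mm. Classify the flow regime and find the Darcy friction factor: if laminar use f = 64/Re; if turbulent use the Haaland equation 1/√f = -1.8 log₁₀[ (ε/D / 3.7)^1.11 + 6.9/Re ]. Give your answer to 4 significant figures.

Re = ρVD/μ = 1070·0.1839·0.4044/0.00209 = 3.807e+04.
Re > 4000 → turbulent. ε/D = 0.0029/0.4044 = 0.00717; Haaland: 1/√f = -1.8 log₁₀[0.000975 + 0.000181] = 5.287, so f = 0.03578.

f ≈ 0.03578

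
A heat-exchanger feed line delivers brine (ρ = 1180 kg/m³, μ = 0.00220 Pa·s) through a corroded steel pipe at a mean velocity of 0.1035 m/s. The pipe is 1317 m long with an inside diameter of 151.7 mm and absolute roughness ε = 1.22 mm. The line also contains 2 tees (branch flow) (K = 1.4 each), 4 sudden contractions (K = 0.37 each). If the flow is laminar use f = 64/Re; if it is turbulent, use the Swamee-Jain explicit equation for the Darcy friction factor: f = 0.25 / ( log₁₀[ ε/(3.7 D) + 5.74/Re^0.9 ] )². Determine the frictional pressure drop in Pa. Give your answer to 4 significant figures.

Reynolds number Re = ρVD/μ = 1180 · 0.1035 · 0.1517 / 0.0022 = 8421.
Re > 4000 → turbulent. Relative roughness ε/D = 0.00122/0.1517 = 0.00804. Swamee-Jain: f = 0.25/(log₁₀[0.00804/3.7 + 5.74/8421^0.9])² = 0.25/(log₁₀[0.00217 + 0.00168])² = 0.25/(-2.414)² = 0.04291.
Total minor-loss coefficient ΣK = 2·1.4 + 4·0.37 = 4.28.
ΔP = [f·L/D + ΣK]·(ρV²/2) = [0.04291·1317/0.1517 + 4.28]·(1180·0.1035²/2) = [372.5 + 4.28]·6.32 = 2381 Pa.

ΔP ≈ 2381 Pa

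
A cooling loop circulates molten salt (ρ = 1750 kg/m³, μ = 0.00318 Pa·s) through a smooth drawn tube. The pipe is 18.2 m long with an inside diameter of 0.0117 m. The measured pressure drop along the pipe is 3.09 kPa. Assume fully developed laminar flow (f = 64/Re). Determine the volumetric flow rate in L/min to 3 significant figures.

Q ≈ 1.47 L/min

For laminar flow, f = 64/Re with Re = ρVD/μ, so Darcy-Weisbach reduces to ΔP = 32μLV/D². Solving for V: V = ΔP·D²/(32μL) = 3090·(0.0117)²/(32·0.00318·18.2) = 0.2284 m/s.
Check: Re = ρVD/μ = 1750·0.2284·0.0117/0.00318 = 1471 < 2300, so the laminar assumption holds.
Q = V·A = 0.2284·(π/4·0.0117²) = 2.456e-05 m³/s = 1.47 L/min.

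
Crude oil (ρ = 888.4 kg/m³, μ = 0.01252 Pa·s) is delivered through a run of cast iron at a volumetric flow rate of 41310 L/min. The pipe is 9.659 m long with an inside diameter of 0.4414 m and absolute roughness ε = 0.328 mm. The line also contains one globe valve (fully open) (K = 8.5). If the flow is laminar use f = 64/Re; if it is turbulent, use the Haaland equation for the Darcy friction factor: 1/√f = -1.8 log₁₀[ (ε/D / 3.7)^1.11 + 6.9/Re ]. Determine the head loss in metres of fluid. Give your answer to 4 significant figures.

h_f ≈ 9.230 m

Q = 41310 L/min = 41310/60000 = 0.6885 m³/s.
Cross-sectional area A = πD²/4 = π(0.4414)²/4 = 0.153 m²; mean velocity V = Q/A = 0.6885/0.153 = 4.499 m/s.
Reynolds number Re = ρVD/μ = 888.4 · 4.499 · 0.4414 / 0.0125 = 1.409e+05.
Re > 4000 → turbulent. Relative roughness ε/D = 0.000328/0.4414 = 0.000743. Haaland: 1/√f = -1.8 log₁₀[(0.000743/3.7)^1.11 + 6.9/1.409e+05] = -1.8 log₁₀[7.87e-05 + 4.9e-05] = 7.009, so f = 0.02036.
Total minor-loss coefficient ΣK = 1·8.5 = 8.5.
ΔP = [f·L/D + ΣK]·(ρV²/2) = [0.02036·9.659/0.4414 + 8.5]·(888.4·4.499²/2) = [0.4455 + 8.5]·8992 = 8.044e+04 Pa.
Head loss h_f = ΔP/(ρg) = 8.044e+04/(888.4·9.81) = 9.230 m.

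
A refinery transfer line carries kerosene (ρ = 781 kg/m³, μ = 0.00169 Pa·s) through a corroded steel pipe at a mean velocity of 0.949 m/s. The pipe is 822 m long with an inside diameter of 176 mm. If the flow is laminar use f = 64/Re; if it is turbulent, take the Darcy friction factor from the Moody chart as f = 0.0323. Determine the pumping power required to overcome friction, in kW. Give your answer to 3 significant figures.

P ≈ 1.22 kW

Reynolds number Re = ρVD/μ = 781 · 0.949 · 0.176 / 0.00169 = 7.719e+04.
Re > 4000 → turbulent; use the Moody-chart value f = 0.0323.
Darcy-Weisbach: ΔP = f(L/D)(ρV²/2) = 0.0323·(822/0.176)·(781·0.949²/2) = 0.0323·4670·351.7 = 5.305e+04 Pa.
Q = V·A = 0.949·0.02433 = 0.02309 m³/s.
Pumping power P = QΔP = 0.02309·5.305e+04 = 1225 W = 1.22 kW.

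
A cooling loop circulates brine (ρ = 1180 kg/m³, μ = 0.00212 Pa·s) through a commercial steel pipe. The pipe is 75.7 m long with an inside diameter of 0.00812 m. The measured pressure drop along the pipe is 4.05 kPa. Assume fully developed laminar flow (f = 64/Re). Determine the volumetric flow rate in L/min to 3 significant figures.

Q ≈ 0.162 L/min

For laminar flow, f = 64/Re with Re = ρVD/μ, so Darcy-Weisbach reduces to ΔP = 32μLV/D². Solving for V: V = ΔP·D²/(32μL) = 4050·(0.00812)²/(32·0.00212·75.7) = 0.052 m/s.
Check: Re = ρVD/μ = 1180·0.052·0.00812/0.00212 = 235 < 2300, so the laminar assumption holds.
Q = V·A = 0.052·(π/4·0.00812²) = 2.693e-06 m³/s = 0.162 L/min.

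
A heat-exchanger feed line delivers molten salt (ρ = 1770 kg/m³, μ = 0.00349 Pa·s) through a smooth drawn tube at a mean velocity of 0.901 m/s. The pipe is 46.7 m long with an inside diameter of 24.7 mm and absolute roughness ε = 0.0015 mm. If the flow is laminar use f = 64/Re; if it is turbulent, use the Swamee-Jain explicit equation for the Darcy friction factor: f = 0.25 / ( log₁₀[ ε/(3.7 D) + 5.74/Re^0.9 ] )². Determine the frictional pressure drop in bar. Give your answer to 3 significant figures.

Reynolds number Re = ρVD/μ = 1770 · 0.901 · 0.0247 / 0.00349 = 1.129e+04.
Re > 4000 → turbulent. Relative roughness ε/D = 1.5e-06/0.0247 = 6.07e-05. Swamee-Jain: f = 0.25/(log₁₀[6.07e-05/3.7 + 5.74/1.129e+04^0.9])² = 0.25/(log₁₀[1.64e-05 + 0.00129])² = 0.25/(-2.883)² = 0.03008.
Darcy-Weisbach: ΔP = f(L/D)(ρV²/2) = 0.03008·(46.7/0.0247)·(1770·0.901²/2) = 0.03008·1891·718.4 = 4.086e+04 Pa.
ΔP = 4.086e+04 Pa = 0.409 bar.

ΔP ≈ 0.409 bar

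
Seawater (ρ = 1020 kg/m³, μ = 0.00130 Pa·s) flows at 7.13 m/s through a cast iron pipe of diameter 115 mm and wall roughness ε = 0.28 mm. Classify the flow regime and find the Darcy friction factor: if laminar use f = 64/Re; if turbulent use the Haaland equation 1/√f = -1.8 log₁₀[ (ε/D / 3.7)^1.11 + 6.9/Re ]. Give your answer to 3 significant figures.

Re = ρVD/μ = 1020·7.13·0.115/0.0013 = 6.433e+05.
Re > 4000 → turbulent. ε/D = 0.00028/0.115 = 0.00243; Haaland: 1/√f = -1.8 log₁₀[0.000294 + 1.07e-05] = 6.329, so f = 0.02496.

f ≈ 0.0250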